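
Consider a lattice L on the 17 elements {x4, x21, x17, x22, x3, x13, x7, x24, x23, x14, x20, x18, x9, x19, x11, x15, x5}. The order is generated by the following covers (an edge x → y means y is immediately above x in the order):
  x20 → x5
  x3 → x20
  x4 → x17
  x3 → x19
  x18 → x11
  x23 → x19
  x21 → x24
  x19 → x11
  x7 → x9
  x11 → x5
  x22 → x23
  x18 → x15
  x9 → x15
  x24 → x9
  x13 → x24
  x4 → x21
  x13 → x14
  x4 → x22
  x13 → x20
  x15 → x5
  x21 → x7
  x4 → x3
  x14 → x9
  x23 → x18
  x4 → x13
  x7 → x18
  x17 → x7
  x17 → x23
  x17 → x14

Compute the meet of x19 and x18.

x23

Common lower bounds of {x19, x18}: x17, x22, x23, x4.
The greatest among these is x23.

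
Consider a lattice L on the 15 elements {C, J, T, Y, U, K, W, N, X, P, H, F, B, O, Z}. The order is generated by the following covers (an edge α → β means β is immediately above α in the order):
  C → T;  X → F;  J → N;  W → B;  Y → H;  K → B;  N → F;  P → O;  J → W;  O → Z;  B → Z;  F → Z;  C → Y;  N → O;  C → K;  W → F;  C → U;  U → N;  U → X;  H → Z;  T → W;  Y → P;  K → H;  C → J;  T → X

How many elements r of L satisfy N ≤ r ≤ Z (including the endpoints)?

4

The interval [N, Z] = {F, N, O, Z}, which has 4 elements.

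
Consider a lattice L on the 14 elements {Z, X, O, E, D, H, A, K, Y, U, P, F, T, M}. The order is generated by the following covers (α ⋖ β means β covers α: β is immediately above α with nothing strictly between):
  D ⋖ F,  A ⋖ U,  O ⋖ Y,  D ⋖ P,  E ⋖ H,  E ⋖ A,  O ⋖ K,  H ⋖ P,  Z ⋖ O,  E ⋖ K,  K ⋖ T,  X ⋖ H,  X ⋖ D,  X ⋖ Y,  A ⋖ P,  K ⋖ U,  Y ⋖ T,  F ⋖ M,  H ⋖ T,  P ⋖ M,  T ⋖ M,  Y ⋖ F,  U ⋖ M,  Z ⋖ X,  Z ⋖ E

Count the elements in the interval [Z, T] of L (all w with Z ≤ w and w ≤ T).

8

The interval [Z, T] = {E, H, K, O, T, X, Y, Z}, which has 8 elements.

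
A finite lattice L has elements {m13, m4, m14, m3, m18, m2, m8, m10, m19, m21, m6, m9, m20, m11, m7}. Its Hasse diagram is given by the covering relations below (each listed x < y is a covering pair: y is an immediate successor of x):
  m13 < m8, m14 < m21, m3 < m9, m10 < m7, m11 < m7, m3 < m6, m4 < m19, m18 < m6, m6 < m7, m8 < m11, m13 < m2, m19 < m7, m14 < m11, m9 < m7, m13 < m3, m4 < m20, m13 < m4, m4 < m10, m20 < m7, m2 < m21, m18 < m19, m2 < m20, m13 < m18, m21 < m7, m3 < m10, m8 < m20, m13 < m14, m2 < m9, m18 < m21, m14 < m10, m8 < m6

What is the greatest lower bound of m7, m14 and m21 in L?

Common lower bounds of {m7, m14, m21}: m13, m14.
The greatest among these is m14.

m14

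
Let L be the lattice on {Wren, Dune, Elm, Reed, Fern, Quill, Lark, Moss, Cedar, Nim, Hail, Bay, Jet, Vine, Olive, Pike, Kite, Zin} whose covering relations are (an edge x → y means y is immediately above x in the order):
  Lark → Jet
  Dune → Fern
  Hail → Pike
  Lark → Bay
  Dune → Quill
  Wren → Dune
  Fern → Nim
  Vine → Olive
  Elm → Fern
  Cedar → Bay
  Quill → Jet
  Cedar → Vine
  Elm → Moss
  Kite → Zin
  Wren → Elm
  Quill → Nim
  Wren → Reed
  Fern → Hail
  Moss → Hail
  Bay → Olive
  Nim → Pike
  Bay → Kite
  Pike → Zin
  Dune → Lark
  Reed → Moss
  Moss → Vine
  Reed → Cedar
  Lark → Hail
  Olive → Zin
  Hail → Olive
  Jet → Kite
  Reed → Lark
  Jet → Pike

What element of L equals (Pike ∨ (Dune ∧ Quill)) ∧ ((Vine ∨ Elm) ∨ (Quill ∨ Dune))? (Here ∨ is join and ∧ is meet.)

Pike

Dune ∧ Quill = Dune
Pike ∨ Dune = Pike
Vine ∨ Elm = Vine
Quill ∨ Dune = Quill
Vine ∨ Quill = Zin
Pike ∧ Zin = Pike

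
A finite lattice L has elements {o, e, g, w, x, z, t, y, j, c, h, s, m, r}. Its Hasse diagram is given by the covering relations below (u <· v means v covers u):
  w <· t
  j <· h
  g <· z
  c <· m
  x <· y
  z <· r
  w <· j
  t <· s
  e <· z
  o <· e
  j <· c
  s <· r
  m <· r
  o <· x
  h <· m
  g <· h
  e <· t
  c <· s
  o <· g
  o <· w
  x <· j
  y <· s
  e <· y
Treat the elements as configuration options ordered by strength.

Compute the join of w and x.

j

Common upper bounds of {w, x}: c, h, j, m, r, s.
The least among these is j.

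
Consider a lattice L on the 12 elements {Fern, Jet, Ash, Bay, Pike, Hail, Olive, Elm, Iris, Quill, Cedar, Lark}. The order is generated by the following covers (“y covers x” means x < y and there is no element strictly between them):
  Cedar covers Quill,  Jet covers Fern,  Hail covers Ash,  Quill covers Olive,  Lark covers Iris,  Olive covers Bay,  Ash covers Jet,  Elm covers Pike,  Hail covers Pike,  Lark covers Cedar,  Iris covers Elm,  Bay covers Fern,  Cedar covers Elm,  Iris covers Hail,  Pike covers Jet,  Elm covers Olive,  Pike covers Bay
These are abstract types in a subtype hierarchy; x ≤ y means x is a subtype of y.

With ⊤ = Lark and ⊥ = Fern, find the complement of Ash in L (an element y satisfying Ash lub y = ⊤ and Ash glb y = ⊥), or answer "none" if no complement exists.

Quill

Need y with Ash ∨ y = Lark and Ash ∧ y = Fern.
Checking each element gives: Quill.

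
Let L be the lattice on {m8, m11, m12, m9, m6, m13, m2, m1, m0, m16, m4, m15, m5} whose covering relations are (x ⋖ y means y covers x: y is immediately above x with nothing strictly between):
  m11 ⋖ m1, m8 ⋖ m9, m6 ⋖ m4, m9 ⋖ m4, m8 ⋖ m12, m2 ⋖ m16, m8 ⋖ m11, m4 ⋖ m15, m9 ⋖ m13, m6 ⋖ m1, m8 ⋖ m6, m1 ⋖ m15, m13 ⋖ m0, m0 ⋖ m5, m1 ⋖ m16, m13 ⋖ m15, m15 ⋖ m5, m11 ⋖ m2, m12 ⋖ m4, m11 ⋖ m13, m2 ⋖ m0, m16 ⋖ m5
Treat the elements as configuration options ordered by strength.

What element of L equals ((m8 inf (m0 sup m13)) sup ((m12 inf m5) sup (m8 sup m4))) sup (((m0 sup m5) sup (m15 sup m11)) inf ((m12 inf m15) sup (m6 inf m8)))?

m0 ∨ m13 = m0
m8 ∧ m0 = m8
m12 ∧ m5 = m12
m8 ∨ m4 = m4
m12 ∨ m4 = m4
m8 ∨ m4 = m4
m0 ∨ m5 = m5
m15 ∨ m11 = m15
m5 ∨ m15 = m5
m12 ∧ m15 = m12
m6 ∧ m8 = m8
m12 ∨ m8 = m12
m5 ∧ m12 = m12
m4 ∨ m12 = m4

m4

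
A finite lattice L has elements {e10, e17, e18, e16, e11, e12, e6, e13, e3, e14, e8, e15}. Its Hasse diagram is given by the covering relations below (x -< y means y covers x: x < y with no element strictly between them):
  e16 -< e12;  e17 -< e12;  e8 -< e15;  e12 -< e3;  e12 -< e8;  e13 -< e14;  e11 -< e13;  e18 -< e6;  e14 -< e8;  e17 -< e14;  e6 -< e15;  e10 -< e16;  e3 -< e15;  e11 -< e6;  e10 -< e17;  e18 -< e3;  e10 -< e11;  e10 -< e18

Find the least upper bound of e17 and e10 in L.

Common upper bounds of {e17, e10}: e12, e14, e15, e17, e3, e8.
The least among these is e17.

e17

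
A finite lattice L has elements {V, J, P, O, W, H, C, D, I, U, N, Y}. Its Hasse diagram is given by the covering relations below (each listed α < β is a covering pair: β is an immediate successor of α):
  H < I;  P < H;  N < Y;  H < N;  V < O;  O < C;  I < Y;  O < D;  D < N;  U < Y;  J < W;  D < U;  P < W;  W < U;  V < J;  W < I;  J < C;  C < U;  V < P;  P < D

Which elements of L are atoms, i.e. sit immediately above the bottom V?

The atoms are exactly the elements that cover V: J, O, P.

J, O, P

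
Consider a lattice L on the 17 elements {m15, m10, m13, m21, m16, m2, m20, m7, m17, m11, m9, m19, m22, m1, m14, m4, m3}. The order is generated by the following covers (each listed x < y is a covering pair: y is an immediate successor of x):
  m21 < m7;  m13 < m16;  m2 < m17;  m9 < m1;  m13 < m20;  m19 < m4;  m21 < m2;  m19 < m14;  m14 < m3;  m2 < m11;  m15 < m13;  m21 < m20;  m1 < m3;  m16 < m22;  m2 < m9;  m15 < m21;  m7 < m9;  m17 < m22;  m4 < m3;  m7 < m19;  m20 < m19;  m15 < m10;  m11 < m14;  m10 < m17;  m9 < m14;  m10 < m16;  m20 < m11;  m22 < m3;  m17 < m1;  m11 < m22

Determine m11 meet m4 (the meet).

m20

Common lower bounds of {m11, m4}: m13, m15, m20, m21.
The greatest among these is m20.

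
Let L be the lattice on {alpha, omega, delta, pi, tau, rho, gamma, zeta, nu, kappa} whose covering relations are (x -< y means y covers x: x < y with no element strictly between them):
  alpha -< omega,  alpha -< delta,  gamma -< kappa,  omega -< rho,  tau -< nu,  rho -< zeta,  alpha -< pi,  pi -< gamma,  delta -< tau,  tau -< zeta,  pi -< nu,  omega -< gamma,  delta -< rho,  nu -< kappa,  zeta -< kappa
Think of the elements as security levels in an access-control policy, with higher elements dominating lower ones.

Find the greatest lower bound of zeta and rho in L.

Common lower bounds of {zeta, rho}: alpha, delta, omega, rho.
The greatest among these is rho.

rho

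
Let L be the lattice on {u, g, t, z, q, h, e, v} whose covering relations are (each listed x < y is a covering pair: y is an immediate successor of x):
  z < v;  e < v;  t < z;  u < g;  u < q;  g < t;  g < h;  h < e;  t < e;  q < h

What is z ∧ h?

Common lower bounds of {z, h}: g, u.
The greatest among these is g.

g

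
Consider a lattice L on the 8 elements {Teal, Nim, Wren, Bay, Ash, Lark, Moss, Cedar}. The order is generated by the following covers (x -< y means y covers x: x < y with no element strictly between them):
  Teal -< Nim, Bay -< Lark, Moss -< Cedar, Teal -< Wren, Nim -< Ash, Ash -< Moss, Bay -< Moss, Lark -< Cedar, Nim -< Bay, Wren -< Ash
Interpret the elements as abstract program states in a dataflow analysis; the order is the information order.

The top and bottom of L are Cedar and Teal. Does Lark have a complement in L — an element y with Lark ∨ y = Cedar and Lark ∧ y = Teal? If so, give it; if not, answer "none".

Need y with Lark ∨ y = Cedar and Lark ∧ y = Teal.
Checking each element gives: Wren.

Wren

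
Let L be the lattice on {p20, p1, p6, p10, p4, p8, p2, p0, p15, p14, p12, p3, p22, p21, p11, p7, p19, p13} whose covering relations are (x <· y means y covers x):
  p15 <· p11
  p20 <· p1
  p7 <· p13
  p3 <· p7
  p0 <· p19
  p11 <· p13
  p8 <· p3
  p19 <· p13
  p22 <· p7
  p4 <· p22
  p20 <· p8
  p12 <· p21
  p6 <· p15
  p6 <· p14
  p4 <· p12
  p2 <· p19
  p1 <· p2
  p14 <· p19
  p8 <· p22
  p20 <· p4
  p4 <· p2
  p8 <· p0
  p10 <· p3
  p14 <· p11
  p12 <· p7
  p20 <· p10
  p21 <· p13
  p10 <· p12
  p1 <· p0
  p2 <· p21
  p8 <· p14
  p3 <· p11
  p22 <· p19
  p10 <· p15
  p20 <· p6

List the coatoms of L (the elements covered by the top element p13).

p11, p19, p21, p7

The coatoms are exactly the elements covered by p13: p11, p19, p21, p7.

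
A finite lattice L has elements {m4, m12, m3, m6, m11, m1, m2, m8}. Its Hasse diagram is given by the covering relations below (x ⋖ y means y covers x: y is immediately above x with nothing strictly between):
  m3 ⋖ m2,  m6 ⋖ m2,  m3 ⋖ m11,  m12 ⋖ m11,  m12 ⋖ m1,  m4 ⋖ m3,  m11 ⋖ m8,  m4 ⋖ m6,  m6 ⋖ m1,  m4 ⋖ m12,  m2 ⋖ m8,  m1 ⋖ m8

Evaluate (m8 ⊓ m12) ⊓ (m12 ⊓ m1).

m8 ∧ m12 = m12
m12 ∧ m1 = m12
m12 ∧ m12 = m12

m12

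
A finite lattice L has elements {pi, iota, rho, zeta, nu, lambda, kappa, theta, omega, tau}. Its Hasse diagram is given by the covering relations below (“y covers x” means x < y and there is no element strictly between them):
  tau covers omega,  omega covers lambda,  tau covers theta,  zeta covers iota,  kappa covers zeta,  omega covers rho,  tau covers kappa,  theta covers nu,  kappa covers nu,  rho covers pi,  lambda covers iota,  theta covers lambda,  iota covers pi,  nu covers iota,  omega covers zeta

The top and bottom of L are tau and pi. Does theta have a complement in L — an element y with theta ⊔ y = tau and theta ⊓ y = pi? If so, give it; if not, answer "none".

rho

Need y with theta ∨ y = tau and theta ∧ y = pi.
Checking each element gives: rho.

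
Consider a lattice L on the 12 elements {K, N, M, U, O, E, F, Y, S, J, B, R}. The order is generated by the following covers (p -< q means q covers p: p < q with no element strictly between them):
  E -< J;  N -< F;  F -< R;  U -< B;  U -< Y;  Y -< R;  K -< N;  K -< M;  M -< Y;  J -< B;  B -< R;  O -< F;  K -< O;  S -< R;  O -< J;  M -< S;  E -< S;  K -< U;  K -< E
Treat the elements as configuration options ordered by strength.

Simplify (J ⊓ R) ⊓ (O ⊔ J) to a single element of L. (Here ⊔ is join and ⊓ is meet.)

J ∧ R = J
O ∨ J = J
J ∧ J = J

J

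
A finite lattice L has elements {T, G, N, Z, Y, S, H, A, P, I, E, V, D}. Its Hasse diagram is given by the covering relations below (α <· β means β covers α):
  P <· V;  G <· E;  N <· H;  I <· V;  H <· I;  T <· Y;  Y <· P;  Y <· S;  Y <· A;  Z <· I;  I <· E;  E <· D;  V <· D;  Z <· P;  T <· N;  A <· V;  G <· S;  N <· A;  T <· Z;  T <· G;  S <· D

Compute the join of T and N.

N

Common upper bounds of {T, N}: A, D, E, H, I, N, V.
The least among these is N.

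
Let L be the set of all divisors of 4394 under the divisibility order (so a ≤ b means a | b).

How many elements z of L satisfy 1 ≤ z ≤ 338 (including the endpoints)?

6

The interval [1, 338] = {1, 13, 169, 2, 26, 338}, which has 6 elements.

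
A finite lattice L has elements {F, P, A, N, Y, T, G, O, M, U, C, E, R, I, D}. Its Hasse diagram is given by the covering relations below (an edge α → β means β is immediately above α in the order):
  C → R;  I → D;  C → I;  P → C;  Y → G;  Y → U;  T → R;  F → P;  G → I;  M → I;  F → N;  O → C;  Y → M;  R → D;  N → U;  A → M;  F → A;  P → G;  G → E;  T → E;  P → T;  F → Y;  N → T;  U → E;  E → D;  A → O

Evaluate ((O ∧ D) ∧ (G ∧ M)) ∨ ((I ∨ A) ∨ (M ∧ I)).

O ∧ D = O
G ∧ M = Y
O ∧ Y = F
I ∨ A = I
M ∧ I = M
I ∨ M = I
F ∨ I = I

I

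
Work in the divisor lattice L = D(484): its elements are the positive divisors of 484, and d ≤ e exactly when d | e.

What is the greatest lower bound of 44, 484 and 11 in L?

11

In the divisibility order, the meet is the greatest common divisor: gcd(44, 484, 11) = 11.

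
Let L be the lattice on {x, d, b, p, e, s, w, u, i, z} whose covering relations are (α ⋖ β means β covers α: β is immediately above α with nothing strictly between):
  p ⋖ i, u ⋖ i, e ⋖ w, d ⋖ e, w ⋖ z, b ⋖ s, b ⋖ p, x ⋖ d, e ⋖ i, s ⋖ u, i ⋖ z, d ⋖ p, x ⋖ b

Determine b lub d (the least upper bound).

p

Common upper bounds of {b, d}: i, p, z.
The least among these is p.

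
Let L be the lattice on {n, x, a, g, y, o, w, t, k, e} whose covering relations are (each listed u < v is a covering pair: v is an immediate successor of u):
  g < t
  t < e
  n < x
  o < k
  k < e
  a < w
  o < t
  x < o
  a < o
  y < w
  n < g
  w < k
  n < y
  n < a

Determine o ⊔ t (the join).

t

Common upper bounds of {o, t}: e, t.
The least among these is t.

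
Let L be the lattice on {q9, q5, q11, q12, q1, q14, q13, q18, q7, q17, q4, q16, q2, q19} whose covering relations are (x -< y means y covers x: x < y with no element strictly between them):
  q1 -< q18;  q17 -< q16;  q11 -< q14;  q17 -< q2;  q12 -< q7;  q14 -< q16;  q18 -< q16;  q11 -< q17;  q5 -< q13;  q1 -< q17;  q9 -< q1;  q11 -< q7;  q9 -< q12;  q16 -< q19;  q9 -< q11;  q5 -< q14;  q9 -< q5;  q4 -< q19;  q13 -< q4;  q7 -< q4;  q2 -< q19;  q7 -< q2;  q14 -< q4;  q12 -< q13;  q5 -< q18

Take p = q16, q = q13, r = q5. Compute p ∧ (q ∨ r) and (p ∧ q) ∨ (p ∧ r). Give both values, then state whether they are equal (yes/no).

q ∨ r = q13, so p ∧ (q ∨ r) = q16 ∧ q13 = q5.
p ∧ q = q5 and p ∧ r = q5, so (p ∧ q) ∨ (p ∧ r) = q5 ∨ q5 = q5.
Equal: yes.

q5; q5; yes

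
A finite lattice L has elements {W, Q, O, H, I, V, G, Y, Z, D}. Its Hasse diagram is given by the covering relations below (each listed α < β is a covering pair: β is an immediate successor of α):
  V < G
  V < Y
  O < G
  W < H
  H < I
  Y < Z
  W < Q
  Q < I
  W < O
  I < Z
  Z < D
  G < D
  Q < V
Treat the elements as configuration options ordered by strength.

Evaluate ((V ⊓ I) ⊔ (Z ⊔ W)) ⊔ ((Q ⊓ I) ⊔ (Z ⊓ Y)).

Z

V ∧ I = Q
Z ∨ W = Z
Q ∨ Z = Z
Q ∧ I = Q
Z ∧ Y = Y
Q ∨ Y = Y
Z ∨ Y = Z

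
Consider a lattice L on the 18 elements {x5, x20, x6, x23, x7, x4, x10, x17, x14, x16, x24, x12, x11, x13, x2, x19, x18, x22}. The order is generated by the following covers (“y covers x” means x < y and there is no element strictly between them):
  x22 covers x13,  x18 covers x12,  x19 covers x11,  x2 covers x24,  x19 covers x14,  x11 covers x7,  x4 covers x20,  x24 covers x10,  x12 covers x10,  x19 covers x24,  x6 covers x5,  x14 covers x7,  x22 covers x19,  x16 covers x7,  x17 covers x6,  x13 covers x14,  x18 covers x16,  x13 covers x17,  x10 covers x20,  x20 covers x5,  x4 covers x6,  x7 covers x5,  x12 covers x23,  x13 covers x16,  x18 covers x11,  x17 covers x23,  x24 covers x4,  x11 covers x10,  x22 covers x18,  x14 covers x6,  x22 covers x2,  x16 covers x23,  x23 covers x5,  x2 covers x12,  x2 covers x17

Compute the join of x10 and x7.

x11

Common upper bounds of {x10, x7}: x11, x18, x19, x22.
The least among these is x11.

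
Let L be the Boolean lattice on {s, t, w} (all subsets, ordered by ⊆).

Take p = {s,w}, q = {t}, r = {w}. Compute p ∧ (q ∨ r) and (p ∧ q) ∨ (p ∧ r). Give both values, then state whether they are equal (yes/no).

{w}; {w}; yes

q ∨ r = {t,w}, so p ∧ (q ∨ r) = {s,w} ∧ {t,w} = {w}.
p ∧ q = {} and p ∧ r = {w}, so (p ∧ q) ∨ (p ∧ r) = {} ∨ {w} = {w}.
Equal: yes.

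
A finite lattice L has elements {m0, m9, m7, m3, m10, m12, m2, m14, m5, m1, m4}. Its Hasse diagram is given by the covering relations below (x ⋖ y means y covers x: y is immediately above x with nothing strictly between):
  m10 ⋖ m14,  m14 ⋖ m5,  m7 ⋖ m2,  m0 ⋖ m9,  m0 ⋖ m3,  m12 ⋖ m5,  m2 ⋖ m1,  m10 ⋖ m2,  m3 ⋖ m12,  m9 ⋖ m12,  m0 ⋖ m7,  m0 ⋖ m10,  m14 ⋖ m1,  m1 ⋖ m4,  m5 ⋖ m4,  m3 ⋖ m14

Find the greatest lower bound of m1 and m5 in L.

Common lower bounds of {m1, m5}: m0, m10, m14, m3.
The greatest among these is m14.

m14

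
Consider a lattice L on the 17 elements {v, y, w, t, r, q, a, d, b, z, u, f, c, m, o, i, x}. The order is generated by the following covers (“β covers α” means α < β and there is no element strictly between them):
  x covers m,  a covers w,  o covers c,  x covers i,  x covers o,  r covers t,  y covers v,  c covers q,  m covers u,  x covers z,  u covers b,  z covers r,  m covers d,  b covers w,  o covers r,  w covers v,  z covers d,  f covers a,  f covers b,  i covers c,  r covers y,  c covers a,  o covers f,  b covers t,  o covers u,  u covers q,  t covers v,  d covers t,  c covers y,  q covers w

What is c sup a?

c

Common upper bounds of {c, a}: c, i, o, x.
The least among these is c.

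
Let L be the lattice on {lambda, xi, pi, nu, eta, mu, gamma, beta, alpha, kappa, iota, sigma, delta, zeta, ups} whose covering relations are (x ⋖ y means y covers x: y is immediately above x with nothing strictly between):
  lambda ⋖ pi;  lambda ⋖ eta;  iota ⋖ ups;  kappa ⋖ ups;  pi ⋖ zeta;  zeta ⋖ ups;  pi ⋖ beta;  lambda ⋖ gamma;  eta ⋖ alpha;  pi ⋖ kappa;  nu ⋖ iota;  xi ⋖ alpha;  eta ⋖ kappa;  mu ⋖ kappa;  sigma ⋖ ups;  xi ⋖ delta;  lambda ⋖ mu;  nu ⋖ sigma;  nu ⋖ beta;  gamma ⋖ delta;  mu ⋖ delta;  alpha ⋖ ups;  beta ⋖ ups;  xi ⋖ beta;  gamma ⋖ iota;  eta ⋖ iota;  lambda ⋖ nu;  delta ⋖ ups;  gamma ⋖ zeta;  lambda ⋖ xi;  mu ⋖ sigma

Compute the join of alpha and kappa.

Common upper bounds of {alpha, kappa}: ups.
The least among these is ups.

ups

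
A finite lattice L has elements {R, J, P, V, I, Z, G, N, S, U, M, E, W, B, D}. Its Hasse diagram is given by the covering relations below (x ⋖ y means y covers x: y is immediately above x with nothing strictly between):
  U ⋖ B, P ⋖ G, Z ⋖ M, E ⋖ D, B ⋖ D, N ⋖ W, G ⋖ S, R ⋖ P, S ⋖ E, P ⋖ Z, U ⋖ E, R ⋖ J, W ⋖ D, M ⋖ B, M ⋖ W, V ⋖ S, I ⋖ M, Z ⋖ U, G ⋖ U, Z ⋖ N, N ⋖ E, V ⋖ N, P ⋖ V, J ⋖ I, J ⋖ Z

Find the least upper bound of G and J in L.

Common upper bounds of {G, J}: B, D, E, U.
The least among these is U.

U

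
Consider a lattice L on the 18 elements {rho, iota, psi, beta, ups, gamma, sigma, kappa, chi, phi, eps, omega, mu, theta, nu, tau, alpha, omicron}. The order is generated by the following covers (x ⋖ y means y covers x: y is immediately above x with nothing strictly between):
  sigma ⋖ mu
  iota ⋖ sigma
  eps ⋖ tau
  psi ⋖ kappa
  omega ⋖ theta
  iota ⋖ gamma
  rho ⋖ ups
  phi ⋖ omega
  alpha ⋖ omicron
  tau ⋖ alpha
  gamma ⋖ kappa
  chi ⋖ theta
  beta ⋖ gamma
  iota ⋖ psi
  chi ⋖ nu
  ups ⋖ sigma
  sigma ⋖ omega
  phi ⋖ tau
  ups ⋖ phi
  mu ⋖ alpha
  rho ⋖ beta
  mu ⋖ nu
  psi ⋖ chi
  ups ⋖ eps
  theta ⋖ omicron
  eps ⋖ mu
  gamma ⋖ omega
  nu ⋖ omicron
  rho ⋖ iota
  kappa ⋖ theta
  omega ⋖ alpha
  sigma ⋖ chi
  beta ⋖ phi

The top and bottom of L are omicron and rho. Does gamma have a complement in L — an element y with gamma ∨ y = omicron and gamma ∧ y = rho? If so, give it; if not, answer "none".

For every candidate y, either gamma ∨ y ≠ omicron or gamma ∧ y ≠ rho; no complement exists.

none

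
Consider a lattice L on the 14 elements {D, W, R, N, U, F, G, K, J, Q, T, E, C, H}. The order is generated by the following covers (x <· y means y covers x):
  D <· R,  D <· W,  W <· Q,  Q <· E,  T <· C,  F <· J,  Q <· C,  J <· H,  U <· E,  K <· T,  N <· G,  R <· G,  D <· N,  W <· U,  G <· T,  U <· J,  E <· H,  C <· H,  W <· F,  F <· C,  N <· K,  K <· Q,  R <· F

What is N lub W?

Common upper bounds of {N, W}: C, E, H, Q.
The least among these is Q.

Q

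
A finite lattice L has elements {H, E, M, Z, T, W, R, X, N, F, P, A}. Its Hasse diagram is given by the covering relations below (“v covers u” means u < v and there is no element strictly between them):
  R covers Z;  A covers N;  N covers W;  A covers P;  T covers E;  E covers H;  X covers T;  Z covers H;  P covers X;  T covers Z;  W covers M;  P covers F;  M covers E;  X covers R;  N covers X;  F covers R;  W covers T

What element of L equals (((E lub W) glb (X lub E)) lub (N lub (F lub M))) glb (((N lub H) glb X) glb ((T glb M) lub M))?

E ∨ W = W
X ∨ E = X
W ∧ X = T
F ∨ M = A
N ∨ A = A
T ∨ A = A
N ∨ H = N
N ∧ X = X
T ∧ M = E
E ∨ M = M
X ∧ M = E
A ∧ E = E

E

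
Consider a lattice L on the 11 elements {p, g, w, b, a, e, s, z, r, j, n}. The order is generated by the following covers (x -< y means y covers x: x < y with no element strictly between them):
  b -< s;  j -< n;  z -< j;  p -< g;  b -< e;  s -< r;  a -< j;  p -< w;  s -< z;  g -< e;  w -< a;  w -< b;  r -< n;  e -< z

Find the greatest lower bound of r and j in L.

s

Common lower bounds of {r, j}: b, p, s, w.
The greatest among these is s.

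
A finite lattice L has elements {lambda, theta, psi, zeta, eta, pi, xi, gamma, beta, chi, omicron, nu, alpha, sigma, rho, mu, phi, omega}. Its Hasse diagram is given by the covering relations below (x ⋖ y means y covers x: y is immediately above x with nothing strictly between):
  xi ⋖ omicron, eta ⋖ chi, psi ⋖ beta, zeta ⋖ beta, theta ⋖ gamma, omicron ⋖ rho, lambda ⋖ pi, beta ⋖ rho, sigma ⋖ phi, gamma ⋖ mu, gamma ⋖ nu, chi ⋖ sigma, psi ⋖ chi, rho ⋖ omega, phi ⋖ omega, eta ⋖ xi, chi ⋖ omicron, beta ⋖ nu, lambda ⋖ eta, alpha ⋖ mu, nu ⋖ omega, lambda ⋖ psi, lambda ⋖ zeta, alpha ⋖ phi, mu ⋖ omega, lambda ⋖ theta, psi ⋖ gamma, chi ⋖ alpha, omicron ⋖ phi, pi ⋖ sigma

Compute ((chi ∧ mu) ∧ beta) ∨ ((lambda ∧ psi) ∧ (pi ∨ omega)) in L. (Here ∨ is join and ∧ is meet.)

chi ∧ mu = chi
chi ∧ beta = psi
lambda ∧ psi = lambda
pi ∨ omega = omega
lambda ∧ omega = lambda
psi ∨ lambda = psi

psi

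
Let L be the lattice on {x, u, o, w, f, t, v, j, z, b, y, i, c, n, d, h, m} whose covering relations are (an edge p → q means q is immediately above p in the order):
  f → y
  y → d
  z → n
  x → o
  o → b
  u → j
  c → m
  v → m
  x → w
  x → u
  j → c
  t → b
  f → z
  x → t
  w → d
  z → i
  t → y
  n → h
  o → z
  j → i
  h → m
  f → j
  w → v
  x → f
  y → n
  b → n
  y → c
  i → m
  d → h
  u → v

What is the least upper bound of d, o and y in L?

h

Common upper bounds of {d, o, y}: h, m.
The least among these is h.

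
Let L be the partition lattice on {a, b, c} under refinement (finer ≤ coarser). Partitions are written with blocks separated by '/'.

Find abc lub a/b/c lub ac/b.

The join of abc, a/b/c, ac/b merges any blocks that overlap across the partitions, giving abc.

abc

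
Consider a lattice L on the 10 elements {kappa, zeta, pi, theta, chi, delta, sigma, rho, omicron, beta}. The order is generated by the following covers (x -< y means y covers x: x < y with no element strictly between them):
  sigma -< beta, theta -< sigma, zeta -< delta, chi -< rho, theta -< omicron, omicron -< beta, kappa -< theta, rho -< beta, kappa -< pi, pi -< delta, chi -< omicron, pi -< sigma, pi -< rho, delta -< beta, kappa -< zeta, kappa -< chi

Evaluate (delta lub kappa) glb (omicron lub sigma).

delta

delta ∨ kappa = delta
omicron ∨ sigma = beta
delta ∧ beta = delta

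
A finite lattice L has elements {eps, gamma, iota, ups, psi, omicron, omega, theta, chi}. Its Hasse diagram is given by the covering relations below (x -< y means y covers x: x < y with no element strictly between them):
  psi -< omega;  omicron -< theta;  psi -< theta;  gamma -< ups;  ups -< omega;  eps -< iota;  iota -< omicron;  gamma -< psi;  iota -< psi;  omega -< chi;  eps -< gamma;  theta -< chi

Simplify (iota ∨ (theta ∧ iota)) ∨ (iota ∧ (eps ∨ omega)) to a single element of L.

theta ∧ iota = iota
iota ∨ iota = iota
eps ∨ omega = omega
iota ∧ omega = iota
iota ∨ iota = iota

iota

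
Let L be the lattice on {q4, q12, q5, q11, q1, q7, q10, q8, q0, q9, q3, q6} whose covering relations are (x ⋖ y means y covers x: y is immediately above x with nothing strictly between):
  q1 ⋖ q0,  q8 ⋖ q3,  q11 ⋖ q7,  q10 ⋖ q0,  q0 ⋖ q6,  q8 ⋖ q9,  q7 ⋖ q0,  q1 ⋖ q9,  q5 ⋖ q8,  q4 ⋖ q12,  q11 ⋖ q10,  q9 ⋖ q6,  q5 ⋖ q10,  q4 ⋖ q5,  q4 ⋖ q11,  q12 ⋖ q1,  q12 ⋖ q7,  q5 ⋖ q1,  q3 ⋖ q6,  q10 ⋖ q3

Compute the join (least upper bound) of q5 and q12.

q1

Common upper bounds of {q5, q12}: q0, q1, q6, q9.
The least among these is q1.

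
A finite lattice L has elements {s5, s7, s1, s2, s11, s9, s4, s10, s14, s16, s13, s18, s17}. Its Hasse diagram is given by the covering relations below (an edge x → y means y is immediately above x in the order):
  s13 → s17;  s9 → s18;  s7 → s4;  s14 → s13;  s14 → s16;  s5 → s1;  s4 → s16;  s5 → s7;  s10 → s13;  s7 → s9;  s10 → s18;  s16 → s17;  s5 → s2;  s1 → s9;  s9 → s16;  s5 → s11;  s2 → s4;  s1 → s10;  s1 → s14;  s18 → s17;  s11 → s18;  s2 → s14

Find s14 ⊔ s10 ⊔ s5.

Common upper bounds of {s14, s10, s5}: s13, s17.
The least among these is s13.

s13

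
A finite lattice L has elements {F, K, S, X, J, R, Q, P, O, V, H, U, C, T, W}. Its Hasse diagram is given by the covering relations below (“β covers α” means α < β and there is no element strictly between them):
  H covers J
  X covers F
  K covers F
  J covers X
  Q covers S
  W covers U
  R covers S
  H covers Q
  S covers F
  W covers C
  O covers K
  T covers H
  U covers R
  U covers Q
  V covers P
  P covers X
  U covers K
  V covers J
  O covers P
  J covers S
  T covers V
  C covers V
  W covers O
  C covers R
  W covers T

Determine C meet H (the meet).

J

Common lower bounds of {C, H}: F, J, S, X.
The greatest among these is J.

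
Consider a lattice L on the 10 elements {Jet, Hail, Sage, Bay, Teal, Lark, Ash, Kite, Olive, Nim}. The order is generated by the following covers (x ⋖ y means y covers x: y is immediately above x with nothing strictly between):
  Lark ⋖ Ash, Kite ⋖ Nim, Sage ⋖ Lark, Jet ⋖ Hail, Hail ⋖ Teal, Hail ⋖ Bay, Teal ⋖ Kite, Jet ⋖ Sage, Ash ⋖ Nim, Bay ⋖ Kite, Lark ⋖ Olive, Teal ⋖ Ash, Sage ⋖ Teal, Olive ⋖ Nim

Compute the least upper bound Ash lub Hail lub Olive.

Common upper bounds of {Ash, Hail, Olive}: Nim.
The least among these is Nim.

Nim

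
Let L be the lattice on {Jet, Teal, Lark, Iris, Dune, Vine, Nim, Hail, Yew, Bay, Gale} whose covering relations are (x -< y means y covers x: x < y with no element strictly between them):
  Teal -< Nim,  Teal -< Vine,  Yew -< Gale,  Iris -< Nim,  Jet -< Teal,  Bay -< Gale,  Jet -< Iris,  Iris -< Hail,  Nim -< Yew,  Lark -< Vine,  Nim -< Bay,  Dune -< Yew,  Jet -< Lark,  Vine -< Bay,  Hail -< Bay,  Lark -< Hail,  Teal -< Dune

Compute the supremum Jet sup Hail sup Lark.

Common upper bounds of {Jet, Hail, Lark}: Bay, Gale, Hail.
The least among these is Hail.

Hail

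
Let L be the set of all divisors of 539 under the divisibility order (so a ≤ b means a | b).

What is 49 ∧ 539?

In the divisibility order, the meet is the greatest common divisor: gcd(49, 539) = 49.

49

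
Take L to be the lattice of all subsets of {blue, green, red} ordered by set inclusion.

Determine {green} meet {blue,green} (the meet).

Under ⊆, meet is intersection: {green} ∩ {blue,green} = {green}.

{green}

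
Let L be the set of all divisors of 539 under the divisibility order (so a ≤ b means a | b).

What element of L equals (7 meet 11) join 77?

7 ∧ 11 = 1
1 ∨ 77 = 77

77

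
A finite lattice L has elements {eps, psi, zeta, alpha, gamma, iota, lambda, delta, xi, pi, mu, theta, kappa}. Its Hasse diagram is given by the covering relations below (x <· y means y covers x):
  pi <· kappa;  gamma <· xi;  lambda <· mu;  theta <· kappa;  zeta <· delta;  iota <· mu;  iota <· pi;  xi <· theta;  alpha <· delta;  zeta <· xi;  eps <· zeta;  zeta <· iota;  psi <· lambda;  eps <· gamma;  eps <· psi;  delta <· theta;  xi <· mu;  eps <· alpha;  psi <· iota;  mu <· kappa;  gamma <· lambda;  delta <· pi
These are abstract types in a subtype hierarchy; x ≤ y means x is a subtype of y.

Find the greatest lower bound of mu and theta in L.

xi

Common lower bounds of {mu, theta}: eps, gamma, xi, zeta.
The greatest among these is xi.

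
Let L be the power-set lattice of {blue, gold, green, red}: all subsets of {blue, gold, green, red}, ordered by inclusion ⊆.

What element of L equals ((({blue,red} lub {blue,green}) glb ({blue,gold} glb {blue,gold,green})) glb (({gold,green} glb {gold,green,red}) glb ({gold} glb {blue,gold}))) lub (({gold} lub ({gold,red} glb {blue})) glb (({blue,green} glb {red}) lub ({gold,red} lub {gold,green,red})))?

{gold}

{blue,red} ∨ {blue,green} = {blue,green,red}
{blue,gold} ∧ {blue,gold,green} = {blue,gold}
{blue,green,red} ∧ {blue,gold} = {blue}
{gold,green} ∧ {gold,green,red} = {gold,green}
{gold} ∧ {blue,gold} = {gold}
{gold,green} ∧ {gold} = {gold}
{blue} ∧ {gold} = ∅
{gold,red} ∧ {blue} = ∅
{gold} ∨ ∅ = {gold}
{blue,green} ∧ {red} = ∅
{gold,red} ∨ {gold,green,red} = {gold,green,red}
∅ ∨ {gold,green,red} = {gold,green,red}
{gold} ∧ {gold,green,red} = {gold}
∅ ∨ {gold} = {gold}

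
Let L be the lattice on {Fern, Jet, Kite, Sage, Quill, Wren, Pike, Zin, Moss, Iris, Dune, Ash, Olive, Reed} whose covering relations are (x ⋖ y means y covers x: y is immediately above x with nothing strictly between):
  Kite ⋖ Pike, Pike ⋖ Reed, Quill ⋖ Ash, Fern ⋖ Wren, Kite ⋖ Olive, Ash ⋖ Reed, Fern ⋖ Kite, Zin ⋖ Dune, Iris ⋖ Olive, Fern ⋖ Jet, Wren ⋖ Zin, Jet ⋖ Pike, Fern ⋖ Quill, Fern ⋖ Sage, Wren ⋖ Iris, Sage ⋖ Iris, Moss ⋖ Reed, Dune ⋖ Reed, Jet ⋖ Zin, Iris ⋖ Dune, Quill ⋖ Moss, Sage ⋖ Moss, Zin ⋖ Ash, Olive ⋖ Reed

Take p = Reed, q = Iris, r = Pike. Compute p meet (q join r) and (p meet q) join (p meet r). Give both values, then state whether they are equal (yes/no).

q join r = Reed, so p meet (q join r) = Reed meet Reed = Reed.
p meet q = Iris and p meet r = Pike, so (p meet q) join (p meet r) = Iris join Pike = Reed.
Equal: yes.

Reed; Reed; yes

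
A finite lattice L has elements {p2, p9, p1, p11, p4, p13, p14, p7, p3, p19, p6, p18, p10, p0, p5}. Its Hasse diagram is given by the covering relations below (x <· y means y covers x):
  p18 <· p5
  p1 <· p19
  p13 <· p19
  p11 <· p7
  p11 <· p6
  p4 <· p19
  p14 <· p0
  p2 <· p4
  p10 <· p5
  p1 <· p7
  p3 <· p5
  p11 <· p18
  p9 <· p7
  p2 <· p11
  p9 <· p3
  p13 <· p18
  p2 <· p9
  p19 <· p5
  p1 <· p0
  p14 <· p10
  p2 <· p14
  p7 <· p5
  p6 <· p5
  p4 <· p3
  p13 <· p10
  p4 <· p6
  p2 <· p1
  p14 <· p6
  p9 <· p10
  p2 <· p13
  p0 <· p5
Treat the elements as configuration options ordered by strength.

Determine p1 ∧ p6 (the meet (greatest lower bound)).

Common lower bounds of {p1, p6}: p2.
The greatest among these is p2.

p2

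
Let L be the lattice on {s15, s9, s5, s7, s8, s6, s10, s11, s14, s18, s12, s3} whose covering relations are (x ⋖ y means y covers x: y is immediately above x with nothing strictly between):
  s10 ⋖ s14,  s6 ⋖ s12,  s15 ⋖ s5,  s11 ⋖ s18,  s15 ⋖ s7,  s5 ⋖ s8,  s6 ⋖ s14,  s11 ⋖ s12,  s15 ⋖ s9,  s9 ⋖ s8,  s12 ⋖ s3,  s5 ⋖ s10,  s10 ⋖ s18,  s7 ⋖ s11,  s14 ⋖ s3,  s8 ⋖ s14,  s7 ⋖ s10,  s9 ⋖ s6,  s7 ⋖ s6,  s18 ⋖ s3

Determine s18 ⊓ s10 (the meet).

Common lower bounds of {s18, s10}: s10, s15, s5, s7.
The greatest among these is s10.

s10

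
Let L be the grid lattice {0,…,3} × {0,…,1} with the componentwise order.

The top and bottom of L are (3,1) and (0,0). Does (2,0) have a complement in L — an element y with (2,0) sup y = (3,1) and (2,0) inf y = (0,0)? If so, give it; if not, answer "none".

For every candidate y, either (2,0) ∨ y ≠ (3,1) or (2,0) ∧ y ≠ (0,0); no complement exists.

none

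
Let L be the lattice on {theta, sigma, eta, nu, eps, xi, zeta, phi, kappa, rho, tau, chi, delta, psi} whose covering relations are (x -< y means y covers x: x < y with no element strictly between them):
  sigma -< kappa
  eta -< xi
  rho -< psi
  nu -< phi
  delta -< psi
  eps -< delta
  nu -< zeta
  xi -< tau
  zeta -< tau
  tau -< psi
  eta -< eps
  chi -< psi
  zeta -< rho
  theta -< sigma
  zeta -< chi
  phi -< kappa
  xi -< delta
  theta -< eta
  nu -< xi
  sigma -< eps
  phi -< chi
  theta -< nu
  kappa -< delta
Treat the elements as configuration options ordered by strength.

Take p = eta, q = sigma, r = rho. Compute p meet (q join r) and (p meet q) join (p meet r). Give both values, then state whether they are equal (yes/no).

q join r = psi, so p meet (q join r) = eta meet psi = eta.
p meet q = theta and p meet r = theta, so (p meet q) join (p meet r) = theta join theta = theta.
Equal: no.

eta; theta; no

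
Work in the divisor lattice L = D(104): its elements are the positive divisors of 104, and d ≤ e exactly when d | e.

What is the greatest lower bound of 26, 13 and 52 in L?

Common lower bounds of {26, 13, 52}: 1, 13.
The greatest among these is 13.

13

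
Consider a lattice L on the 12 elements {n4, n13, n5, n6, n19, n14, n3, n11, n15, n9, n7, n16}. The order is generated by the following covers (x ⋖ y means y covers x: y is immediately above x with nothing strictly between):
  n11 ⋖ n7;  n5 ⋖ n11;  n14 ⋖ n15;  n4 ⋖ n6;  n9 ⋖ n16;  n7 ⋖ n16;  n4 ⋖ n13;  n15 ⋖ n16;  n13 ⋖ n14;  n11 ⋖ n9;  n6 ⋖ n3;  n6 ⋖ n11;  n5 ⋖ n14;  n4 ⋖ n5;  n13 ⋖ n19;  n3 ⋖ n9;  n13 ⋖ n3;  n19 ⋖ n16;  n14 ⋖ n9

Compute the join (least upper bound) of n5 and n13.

Common upper bounds of {n5, n13}: n14, n15, n16, n9.
The least among these is n14.

n14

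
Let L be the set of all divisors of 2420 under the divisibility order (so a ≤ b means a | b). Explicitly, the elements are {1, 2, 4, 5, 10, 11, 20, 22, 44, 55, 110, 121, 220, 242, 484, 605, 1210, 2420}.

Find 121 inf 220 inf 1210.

11

In the divisibility order, the meet is the greatest common divisor: gcd(121, 220, 1210) = 11.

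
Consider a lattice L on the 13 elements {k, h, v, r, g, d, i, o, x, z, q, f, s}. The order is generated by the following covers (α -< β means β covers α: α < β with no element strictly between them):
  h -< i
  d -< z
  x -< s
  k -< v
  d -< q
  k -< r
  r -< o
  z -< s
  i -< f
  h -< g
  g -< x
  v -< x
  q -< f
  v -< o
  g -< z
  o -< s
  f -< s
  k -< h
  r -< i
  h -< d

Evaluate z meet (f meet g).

f ∧ g = h
z ∧ h = h

h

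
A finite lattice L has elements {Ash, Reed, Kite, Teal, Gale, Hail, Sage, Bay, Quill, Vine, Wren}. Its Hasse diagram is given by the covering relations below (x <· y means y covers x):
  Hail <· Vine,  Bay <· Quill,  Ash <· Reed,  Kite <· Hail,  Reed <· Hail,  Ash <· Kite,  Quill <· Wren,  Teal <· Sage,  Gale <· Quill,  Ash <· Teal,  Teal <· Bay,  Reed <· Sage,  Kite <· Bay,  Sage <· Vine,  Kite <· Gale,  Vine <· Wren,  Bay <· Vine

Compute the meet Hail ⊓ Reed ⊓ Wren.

Common lower bounds of {Hail, Reed, Wren}: Ash, Reed.
The greatest among these is Reed.

Reed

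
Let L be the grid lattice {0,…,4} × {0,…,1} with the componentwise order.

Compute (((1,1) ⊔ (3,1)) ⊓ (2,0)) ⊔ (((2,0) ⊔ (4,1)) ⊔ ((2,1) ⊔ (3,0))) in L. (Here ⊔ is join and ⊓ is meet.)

(4,1)

(1,1) ∨ (3,1) = (3,1)
(3,1) ∧ (2,0) = (2,0)
(2,0) ∨ (4,1) = (4,1)
(2,1) ∨ (3,0) = (3,1)
(4,1) ∨ (3,1) = (4,1)
(2,0) ∨ (4,1) = (4,1)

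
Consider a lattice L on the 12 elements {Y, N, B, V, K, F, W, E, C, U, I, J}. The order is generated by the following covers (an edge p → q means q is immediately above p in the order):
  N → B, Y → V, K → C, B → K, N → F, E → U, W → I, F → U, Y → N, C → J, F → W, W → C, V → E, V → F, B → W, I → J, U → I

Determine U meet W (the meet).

F

Common lower bounds of {U, W}: F, N, V, Y.
The greatest among these is F.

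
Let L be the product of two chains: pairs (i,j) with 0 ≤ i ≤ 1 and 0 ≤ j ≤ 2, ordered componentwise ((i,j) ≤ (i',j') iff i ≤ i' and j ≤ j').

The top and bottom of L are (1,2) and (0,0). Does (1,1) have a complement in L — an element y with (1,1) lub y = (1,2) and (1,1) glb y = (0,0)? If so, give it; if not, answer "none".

none

For every candidate y, either (1,1) ∨ y ≠ (1,2) or (1,1) ∧ y ≠ (0,0); no complement exists.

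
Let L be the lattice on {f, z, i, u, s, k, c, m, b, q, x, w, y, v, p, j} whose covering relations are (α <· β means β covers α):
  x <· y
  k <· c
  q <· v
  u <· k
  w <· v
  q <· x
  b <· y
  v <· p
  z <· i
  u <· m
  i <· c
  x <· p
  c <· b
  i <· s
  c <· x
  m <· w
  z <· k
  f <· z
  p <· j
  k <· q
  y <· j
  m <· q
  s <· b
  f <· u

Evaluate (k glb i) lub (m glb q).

k ∧ i = z
m ∧ q = m
z ∨ m = q

q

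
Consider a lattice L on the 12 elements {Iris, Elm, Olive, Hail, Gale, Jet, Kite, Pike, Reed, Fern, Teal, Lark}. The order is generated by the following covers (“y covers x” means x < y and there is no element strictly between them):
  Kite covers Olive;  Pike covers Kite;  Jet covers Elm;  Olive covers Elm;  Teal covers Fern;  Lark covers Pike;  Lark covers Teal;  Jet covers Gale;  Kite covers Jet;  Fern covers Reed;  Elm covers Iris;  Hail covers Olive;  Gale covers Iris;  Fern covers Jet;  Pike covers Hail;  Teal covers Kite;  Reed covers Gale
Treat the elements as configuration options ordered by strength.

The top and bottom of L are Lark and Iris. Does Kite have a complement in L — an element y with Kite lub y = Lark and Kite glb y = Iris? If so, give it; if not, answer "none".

For every candidate y, either Kite ∨ y ≠ Lark or Kite ∧ y ≠ Iris; no complement exists.

none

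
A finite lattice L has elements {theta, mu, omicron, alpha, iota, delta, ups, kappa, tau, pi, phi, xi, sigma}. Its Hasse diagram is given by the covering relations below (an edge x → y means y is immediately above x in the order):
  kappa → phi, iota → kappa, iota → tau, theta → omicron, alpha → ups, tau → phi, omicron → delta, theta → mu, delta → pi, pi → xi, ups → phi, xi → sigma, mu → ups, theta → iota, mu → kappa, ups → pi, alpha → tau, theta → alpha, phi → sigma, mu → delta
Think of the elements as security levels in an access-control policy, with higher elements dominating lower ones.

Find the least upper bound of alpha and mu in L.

Common upper bounds of {alpha, mu}: phi, pi, sigma, ups, xi.
The least among these is ups.

ups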